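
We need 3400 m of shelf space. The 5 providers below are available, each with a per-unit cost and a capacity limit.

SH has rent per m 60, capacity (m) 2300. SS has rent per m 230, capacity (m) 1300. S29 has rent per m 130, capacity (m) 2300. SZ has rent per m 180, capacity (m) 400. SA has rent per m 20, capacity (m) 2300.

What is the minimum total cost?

112000

Use providers in increasing cost order.
Take 2300 from SA at 20 — need 1100 more.
Take 1100 from SH at 60 to finish.
S29, SZ, SS: unused.
Cost = 2300×20 + 1100×60 = 112000.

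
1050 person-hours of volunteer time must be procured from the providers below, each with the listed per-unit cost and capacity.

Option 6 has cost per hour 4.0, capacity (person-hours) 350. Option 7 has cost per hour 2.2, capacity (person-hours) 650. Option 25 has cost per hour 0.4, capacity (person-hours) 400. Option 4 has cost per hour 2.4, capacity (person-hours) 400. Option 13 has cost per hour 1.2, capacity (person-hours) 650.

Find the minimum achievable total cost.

940

Use providers in increasing cost order.
Take 400 from Option 25 at 0.4 ; need 650 more.
Take 650 from Option 13 at 1.2 ; need 0 more.
Option 7, Option 4, Option 6: unused.
Cost = 400×0.4 + 650×1.2 = 940.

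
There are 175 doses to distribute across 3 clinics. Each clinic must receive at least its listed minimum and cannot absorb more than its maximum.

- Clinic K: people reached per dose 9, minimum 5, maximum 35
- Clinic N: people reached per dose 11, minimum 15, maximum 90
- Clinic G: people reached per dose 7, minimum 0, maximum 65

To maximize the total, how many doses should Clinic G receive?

Meeting every minimum uses 5+15+0 = 20 doses, leaving 155.
Order the clinics by people reached per dose: Clinic N 11 > Clinic K 9 > Clinic G 7.
Clinic N takes 75 more to reach its cap of 90 ; 80 left.
Clinic K: +30 to 35 (cap) ; 50 left.
Clinic G: +50 (room for 65) → 50. Pool exhausted.

50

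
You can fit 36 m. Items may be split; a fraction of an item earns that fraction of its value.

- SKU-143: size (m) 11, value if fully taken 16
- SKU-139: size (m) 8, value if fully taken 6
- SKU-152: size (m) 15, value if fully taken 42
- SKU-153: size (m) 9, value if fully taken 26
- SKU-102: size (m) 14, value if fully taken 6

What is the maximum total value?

84.75

Sort by value density: SKU-153 26/9≈2.89, SKU-152 42/15≈2.8, SKU-143 16/11≈1.45, SKU-139 6/8≈0.75, SKU-102 6/14≈0.429.
All 9 m of SKU-153 fit (value 26) ; 27 remain.
Take all of SKU-152 (15 m, value 42) ; 12 m left.
All 11 m of SKU-143 fit (value 16) ; 1 remain.
Fill the last 1 m with part of SKU-139: 1/8 of it earns 0.75.
Total value = 84.75.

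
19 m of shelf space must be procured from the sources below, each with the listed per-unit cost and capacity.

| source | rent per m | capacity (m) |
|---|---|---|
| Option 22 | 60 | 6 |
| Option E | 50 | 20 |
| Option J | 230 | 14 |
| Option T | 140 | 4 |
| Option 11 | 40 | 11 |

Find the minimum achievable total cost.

Use sources in increasing cost order.
Take 11 from Option 11 at 40 → need 8 more.
Take 8 from Option E at 50 to finish.
Option 22, Option T, Option J: unused.
Cost = 11×40 + 8×50 = 840.

840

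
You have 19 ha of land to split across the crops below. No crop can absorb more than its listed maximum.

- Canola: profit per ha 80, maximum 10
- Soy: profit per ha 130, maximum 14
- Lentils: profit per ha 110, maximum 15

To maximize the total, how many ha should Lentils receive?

Rank by profit per ha: Soy 130 > Lentils 110 > Canola 80.
Soy: +14 to 14 (cap) → 5 left.
Only 5 left; Lentils takes them to reach 5.

5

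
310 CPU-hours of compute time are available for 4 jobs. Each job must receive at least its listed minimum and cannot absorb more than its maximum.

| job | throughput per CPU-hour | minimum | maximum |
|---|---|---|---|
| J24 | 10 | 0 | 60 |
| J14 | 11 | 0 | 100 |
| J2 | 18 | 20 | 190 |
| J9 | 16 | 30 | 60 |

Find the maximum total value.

5040

Meeting every minimum uses 0+0+20+30 = 50 CPU-hours, leaving 260.
Highest throughput per CPU-hour first: J2 18 > J9 16 > J14 11 > J24 10.
J2 takes 170 more to reach its cap of 190 → 90 left.
J9 takes 30 more to reach its cap of 60 → 60 left.
J14: +60 (room for 100) → 60. Pool exhausted.
Total = 11×60 + 18×190 + 16×60 = 5040.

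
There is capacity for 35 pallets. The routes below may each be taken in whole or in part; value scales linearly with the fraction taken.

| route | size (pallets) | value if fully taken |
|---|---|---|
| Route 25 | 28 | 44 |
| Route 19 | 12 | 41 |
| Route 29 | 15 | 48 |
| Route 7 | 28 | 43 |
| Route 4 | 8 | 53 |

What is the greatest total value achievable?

142

Rank by value-to-size ratio: Route 4 53/8≈6.62, Route 19 41/12≈3.42, Route 29 48/15≈3.2, Route 25 44/28≈1.57, Route 7 43/28≈1.54.
Route 4: take in full, 8 pallets for value 53 — 27 left.
All 12 pallets of Route 19 fit (value 41) — 15 remain.
All 15 pallets of Route 29 fit (value 48) — 0 remain.
Total value = 142.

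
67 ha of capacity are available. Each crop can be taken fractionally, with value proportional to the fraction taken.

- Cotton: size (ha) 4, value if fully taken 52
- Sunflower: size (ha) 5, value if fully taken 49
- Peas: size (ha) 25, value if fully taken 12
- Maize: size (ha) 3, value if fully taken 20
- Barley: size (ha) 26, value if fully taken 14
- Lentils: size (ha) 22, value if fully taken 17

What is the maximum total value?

155.36

Sort by value density: Cotton 52/4≈13, Sunflower 49/5≈9.8, Maize 20/3≈6.67, Lentils 17/22≈0.773, Barley 14/26≈0.538, Peas 12/25≈0.48.
Cotton: take in full, 4 ha for value 52 → 63 left.
Sunflower: take in full, 5 ha for value 49 → 58 left.
All 3 ha of Maize fit (value 20) → 55 remain.
Take all of Lentils (22 ha, value 17) → 33 ha left.
All 26 ha of Barley fit (value 14) → 7 remain.
Only 7 ha remain; take 7/25 of Peas for value 12×7/25 = 3.36.
Total value = 155.36.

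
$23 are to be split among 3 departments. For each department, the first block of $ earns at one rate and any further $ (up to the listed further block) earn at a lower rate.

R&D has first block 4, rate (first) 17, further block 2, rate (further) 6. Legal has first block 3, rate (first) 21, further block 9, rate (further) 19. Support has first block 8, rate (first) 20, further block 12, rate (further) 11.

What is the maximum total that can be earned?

Rank every tier by rate: Legal/tier1 21 > Support/tier1 20 > Legal/tier2 19 > R&D/tier1 17 > Support/tier2 11 > R&D/tier2 6.
Legal/tier1 (21): +3 → 20 left.
Fill Support tier1 block (8 at 20) → 12 left.
Fill Legal tier2 block (9 at 19) → 3 left.
R&D tier1 at 17: only 3 left, fill 3.
Total = 21×3 + 20×8 + 19×9 + 17×3 = 445.

445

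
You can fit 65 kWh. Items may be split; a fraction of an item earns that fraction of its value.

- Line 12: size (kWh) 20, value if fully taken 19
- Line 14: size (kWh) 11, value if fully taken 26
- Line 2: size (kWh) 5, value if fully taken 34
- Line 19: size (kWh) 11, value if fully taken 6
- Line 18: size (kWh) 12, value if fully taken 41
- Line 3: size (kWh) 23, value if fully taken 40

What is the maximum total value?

Best value per unit of size first: Line 2 34/5≈6.8, Line 18 41/12≈3.42, Line 14 26/11≈2.36, Line 3 40/23≈1.74, Line 12 19/20≈0.95, Line 19 6/11≈0.545.
All 5 kWh of Line 2 fit (value 34) → 60 remain.
Line 18: take in full, 12 kWh for value 41 → 48 left.
Line 14: take in full, 11 kWh for value 26 → 37 left.
All 23 kWh of Line 3 fit (value 40) → 14 remain.
Fill the last 14 kWh with part of Line 12: 14/20 of it earns 13.3.
Total value = 154.3.

154.3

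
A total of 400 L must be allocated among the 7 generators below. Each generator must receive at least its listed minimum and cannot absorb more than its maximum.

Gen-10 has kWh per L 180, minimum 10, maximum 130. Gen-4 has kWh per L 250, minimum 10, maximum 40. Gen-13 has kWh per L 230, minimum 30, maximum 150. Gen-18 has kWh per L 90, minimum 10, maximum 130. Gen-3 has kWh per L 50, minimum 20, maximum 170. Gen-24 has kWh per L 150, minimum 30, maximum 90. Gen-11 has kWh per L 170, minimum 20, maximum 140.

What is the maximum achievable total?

Meeting every minimum uses 10+10+30+10+20+30+20 = 130 L, leaving 270.
Highest kWh per L first: Gen-4 250 > Gen-13 230 > Gen-10 180 > Gen-11 170 > Gen-24 150 > Gen-18 90 > Gen-3 50.
Give Gen-4 30 more to hit its cap of 40 → 240 left.
Gen-13 takes 120 more to reach its cap of 150 → 120 left.
Gen-10: +120 to 130 (cap) → 0 left.
Total = 180×130 + 250×40 + 230×150 + 90×10 + 50×20 + 150×30 + 170×20 = 77700.

77700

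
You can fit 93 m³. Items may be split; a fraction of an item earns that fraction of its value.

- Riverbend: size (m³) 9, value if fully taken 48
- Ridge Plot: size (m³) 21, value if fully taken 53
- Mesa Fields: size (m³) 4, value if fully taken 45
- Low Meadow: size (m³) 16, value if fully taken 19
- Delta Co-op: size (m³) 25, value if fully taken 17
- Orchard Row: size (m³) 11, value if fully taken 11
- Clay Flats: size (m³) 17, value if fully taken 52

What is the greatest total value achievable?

Sort by value density: Mesa Fields 45/4≈11.2, Riverbend 48/9≈5.33, Clay Flats 52/17≈3.06, Ridge Plot 53/21≈2.52, Low Meadow 19/16≈1.19, Orchard Row 11/11≈1, Delta Co-op 17/25≈0.68.
Mesa Fields: take in full, 4 m³ for value 45 ; 89 left.
Take all of Riverbend (9 m³, value 48) ; 80 m³ left.
Take all of Clay Flats (17 m³, value 52) ; 63 m³ left.
Take all of Ridge Plot (21 m³, value 53) ; 42 m³ left.
Low Meadow: take in full, 16 m³ for value 19 ; 26 left.
Orchard Row: take in full, 11 m³ for value 11 ; 15 left.
15 m³ left: a 15/25 share of Delta Co-op gives 17×15/25 = 10.2.
Total value = 238.2.

238.2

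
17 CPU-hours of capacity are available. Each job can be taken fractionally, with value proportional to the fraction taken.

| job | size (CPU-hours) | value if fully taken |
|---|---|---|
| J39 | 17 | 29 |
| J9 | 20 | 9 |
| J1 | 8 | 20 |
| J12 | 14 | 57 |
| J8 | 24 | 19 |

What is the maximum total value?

Rank by value-to-size ratio: J12 57/14≈4.07, J1 20/8≈2.5, J39 29/17≈1.71, J8 19/24≈0.792, J9 9/20≈0.45.
All 14 CPU-hours of J12 fit (value 57) — 3 remain.
3 CPU-hours left: a 3/8 share of J1 gives 20×3/8 = 7.5.
Total value = 64.5.

64.5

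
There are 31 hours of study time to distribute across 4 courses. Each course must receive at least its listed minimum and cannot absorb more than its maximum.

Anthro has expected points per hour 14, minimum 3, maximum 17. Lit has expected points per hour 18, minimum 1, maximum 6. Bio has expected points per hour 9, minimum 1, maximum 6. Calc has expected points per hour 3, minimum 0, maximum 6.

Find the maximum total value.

406

Meeting every minimum uses 3+1+1+0 = 5 hours, leaving 26.
Highest expected points per hour first: Lit 18 > Anthro 14 > Bio 9 > Calc 3.
Lit: +5 to 6 (cap) ; 21 left.
Anthro takes 14 more to reach its cap of 17 ; 7 left.
Give Bio 5 more to hit its cap of 6 ; 2 left.
Calc: +2 (room for 6) → 2. Pool exhausted.
Total = 14×17 + 18×6 + 9×6 + 3×2 = 406.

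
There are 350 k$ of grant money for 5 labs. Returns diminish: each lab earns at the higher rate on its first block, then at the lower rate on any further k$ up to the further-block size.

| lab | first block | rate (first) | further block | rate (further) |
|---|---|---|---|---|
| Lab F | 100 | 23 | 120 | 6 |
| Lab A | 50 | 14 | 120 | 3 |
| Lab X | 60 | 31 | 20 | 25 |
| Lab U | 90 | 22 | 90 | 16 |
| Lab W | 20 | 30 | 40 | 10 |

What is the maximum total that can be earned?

Treat each block as its own option and order by rate: Lab X/first 31 > Lab W/first 30 > Lab X/second 25 > Lab F/first 23 > Lab U/first 22 > Lab U/second 16 > Lab A/first 14 > Lab W/second 10 > Lab F/second 6 > Lab A/second 3.
Fill Lab X first block (60 at 31) — 290 left.
Lab W/first (30): +20 — 270 left.
Lab X/second (25): +20 — 250 left.
Lab F first at 23: fill all 100 — 150 left.
Lab U first at 22: fill all 90 — 60 left.
Lab U second at 16: only 60 left, fill 60.
Total = 31×60 + 30×20 + 25×20 + 23×100 + 22×90 + 16×60 = 8200.

8200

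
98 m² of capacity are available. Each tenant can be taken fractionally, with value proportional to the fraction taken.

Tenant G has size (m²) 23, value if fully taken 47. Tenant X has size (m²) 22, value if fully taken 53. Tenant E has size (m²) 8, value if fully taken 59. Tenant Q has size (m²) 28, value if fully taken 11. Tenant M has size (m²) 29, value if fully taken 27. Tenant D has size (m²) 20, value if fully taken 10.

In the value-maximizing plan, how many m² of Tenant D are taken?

16

Sort by value density: Tenant E 59/8≈7.38, Tenant X 53/22≈2.41, Tenant G 47/23≈2.04, Tenant M 27/29≈0.931, Tenant D 10/20≈0.5, Tenant Q 11/28≈0.393.
All 8 m² of Tenant E fit (value 59) — 90 remain.
Tenant X: take in full, 22 m² for value 53 — 68 left.
All 23 m² of Tenant G fit (value 47) — 45 remain.
Take all of Tenant M (29 m², value 27) — 16 m² left.
16 m² left: a 16/20 share of Tenant D gives 10×16/20 = 8.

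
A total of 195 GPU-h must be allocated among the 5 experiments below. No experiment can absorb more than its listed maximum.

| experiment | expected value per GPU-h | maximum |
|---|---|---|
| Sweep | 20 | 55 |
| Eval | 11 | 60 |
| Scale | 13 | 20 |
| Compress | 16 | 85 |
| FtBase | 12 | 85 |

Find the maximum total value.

3140

Rank by expected value per GPU-h: Sweep 20 > Compress 16 > Scale 13 > FtBase 12 > Eval 11.
Give Sweep 55 to hit its cap of 55 ; 140 left.
Compress takes 85 to reach its cap of 85 ; 55 left.
Scale takes 20 to reach its cap of 20 ; 35 left.
FtBase has room for 85 but only 35 remain, so it gets 35.
Total = 20×55 + 13×20 + 16×85 + 12×35 = 3140.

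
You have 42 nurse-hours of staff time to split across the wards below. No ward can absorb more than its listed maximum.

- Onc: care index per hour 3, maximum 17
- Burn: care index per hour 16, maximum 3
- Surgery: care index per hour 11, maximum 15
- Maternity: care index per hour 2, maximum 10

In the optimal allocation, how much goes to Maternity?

7

Highest care index per hour first: Burn 16 > Surgery 11 > Onc 3 > Maternity 2.
Burn: +3 to 3 (cap) → 39 left.
Surgery takes 15 to reach its cap of 15 → 24 left.
Give Onc 17 to hit its cap of 17 → 7 left.
Maternity: +7 (room for 10) → 7. Pool exhausted.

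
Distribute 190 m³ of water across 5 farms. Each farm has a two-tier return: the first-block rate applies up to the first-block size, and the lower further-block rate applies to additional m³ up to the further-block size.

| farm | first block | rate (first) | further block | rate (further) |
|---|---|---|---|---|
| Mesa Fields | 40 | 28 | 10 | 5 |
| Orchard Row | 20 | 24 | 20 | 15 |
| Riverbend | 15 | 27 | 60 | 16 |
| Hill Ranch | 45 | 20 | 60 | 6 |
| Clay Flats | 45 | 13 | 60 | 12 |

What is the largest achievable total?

4015

Treat each block as its own option and order by rate: Mesa Fields/T1 28 > Riverbend/T1 27 > Orchard Row/T1 24 > Hill Ranch/T1 20 > Riverbend/T2 16 > Orchard Row/T2 15 > Clay Flats/T1 13 > Clay Flats/T2 12 > Hill Ranch/T2 6 > Mesa Fields/T2 5.
Mesa Fields/T1 (28): +40 → 150 left.
Riverbend/T1 (27): +15 → 135 left.
Fill Orchard Row T1 block (20 at 24) → 115 left.
Fill Hill Ranch T1 block (45 at 20) → 70 left.
Riverbend/T2 (16): +60 → 10 left.
10 remain; put them into Orchard Row T2 at 15.
Total = 28×40 + 27×15 + 24×20 + 20×45 + 16×60 + 15×10 = 4015.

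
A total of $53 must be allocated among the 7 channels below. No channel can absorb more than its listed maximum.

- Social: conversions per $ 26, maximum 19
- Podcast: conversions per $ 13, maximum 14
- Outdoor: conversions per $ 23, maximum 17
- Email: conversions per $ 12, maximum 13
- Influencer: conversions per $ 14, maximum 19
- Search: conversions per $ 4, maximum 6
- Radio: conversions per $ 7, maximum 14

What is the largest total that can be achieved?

Rank by conversions per $: Social 26 > Outdoor 23 > Influencer 14 > Podcast 13 > Email 12 > Radio 7 > Search 4.
Social: +19 to 19 (cap) → 34 left.
Give Outdoor 17 to hit its cap of 17 → 17 left.
Only 17 left; Influencer takes them to reach 17.
Total = 26×19 + 23×17 + 14×17 = 1123.

1123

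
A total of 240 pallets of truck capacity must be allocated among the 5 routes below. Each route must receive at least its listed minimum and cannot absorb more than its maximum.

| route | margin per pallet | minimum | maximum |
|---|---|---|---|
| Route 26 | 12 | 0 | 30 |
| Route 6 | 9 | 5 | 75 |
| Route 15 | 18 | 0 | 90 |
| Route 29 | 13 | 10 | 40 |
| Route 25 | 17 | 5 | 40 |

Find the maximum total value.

Meeting every minimum uses 0+5+0+10+5 = 20 pallets, leaving 220.
Highest margin per pallet first: Route 15 18 > Route 25 17 > Route 29 13 > Route 26 12 > Route 6 9.
Route 15 takes 90 more to reach its cap of 90 → 130 left.
Route 25 takes 35 more to reach its cap of 40 → 95 left.
Route 29: +30 to 40 (cap) → 65 left.
Route 26: +30 to 30 (cap) → 35 left.
Route 6 has room for 70 more but only 35 remain, so it gets 40.
Total = 12×30 + 9×40 + 18×90 + 13×40 + 17×40 = 3540.

3540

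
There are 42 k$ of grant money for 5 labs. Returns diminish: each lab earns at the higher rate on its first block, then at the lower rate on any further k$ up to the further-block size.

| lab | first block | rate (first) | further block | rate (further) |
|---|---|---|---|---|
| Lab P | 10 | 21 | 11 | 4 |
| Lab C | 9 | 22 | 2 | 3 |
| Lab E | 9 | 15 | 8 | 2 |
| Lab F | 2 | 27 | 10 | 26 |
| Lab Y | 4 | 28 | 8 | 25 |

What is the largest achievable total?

Rank every tier by rate: Lab Y/first 28 > Lab F/first 27 > Lab F/second 26 > Lab Y/second 25 > Lab C/first 22 > Lab P/first 21 > Lab E/first 15 > Lab P/second 4 > Lab C/second 3 > Lab E/second 2.
Lab Y/first (28): +4 ; 38 left.
Lab F/first (27): +2 ; 36 left.
Lab F second at 26: fill all 10 ; 26 left.
Fill Lab Y second block (8 at 25) ; 18 left.
Fill Lab C first block (9 at 22) ; 9 left.
Lab P first at 21: only 9 left, fill 9.
Total = 28×4 + 27×2 + 26×10 + 25×8 + 22×9 + 21×9 = 1013.

1013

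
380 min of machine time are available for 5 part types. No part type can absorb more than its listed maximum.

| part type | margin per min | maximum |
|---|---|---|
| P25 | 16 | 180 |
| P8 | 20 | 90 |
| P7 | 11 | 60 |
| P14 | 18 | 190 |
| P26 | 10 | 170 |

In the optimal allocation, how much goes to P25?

100

Highest margin per min first: P8 20 > P14 18 > P25 16 > P7 11 > P26 10.
Give P8 90 to hit its cap of 90 ; 290 left.
P14: +190 to 190 (cap) ; 100 left.
Only 100 left; P25 takes them to reach 100.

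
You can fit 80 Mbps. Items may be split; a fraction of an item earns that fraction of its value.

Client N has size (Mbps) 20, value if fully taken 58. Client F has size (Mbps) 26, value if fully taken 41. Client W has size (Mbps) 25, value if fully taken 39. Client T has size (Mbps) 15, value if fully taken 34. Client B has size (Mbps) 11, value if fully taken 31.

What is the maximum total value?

Best value per unit of size first: Client N 58/20≈2.9, Client B 31/11≈2.82, Client T 34/15≈2.27, Client F 41/26≈1.58, Client W 39/25≈1.56.
Take all of Client N (20 Mbps, value 58) — 60 Mbps left.
Take all of Client B (11 Mbps, value 31) — 49 Mbps left.
All 15 Mbps of Client T fit (value 34) — 34 remain.
Take all of Client F (26 Mbps, value 41) — 8 Mbps left.
Fill the last 8 Mbps with part of Client W: 8/25 of it earns 12.48.
Total value = 176.48.

176.48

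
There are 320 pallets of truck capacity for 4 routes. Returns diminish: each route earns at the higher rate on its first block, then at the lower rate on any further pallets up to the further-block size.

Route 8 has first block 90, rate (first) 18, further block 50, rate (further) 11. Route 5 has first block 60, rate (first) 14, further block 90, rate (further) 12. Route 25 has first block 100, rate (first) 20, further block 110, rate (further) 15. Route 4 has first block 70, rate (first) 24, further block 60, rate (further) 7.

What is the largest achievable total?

6200

Treat each block as its own option and order by rate: Route 4/T1 24 > Route 25/T1 20 > Route 8/T1 18 > Route 25/T2 15 > Route 5/T1 14 > Route 5/T2 12 > Route 8/T2 11 > Route 4/T2 7.
Route 4/T1 (24): +70 ; 250 left.
Route 25/T1 (20): +100 ; 150 left.
Route 8 T1 at 18: fill all 90 ; 60 left.
60 remain; put them into Route 25 T2 at 15.
Total = 24×70 + 20×100 + 18×90 + 15×60 = 6200.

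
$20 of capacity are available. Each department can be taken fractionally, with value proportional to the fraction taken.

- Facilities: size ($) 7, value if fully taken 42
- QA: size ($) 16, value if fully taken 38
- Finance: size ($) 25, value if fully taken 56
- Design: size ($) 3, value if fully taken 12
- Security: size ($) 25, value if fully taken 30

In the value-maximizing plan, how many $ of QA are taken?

10

Sort by value density: Facilities 42/7≈6, Design 12/3≈4, QA 38/16≈2.38, Finance 56/25≈2.24, Security 30/25≈1.2.
Facilities: take in full, 7 $ for value 42 — 13 left.
Take all of Design (3 $, value 12) — 10 $ left.
Fill the last 10 $ with part of QA: 10/16 of it earns 23.75.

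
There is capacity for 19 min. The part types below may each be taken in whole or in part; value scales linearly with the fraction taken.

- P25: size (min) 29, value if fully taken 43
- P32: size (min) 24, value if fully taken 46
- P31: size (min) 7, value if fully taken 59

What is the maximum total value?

82

Best value per unit of size first: P31 59/7≈8.43, P32 46/24≈1.92, P25 43/29≈1.48.
All 7 min of P31 fit (value 59) → 12 remain.
Only 12 min remain; take 12/24 of P32 for value 46×12/24 = 23.
Total value = 82.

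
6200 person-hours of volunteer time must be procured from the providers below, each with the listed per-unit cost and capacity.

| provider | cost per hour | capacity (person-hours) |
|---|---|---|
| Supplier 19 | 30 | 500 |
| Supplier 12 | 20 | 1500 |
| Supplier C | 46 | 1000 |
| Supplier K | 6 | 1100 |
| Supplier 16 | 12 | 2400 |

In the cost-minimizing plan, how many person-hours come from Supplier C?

700

Use providers in increasing cost order.
Supplier K at 6: take all 1100 person-hours — 5100 still needed.
Take 2400 from Supplier 16 at 12 — need 2700 more.
Take 1500 from Supplier 12 at 20 — need 1200 more.
Take 500 from Supplier 19 at 30 — need 700 more.
Take 700 from Supplier C at 46 to finish.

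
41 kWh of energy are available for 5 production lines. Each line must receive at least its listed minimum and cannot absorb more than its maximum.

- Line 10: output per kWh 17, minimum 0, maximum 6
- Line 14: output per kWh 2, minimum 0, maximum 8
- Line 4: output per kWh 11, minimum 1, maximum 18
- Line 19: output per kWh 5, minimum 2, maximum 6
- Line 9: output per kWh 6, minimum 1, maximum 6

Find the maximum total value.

Meeting every minimum uses 0+0+1+2+1 = 4 kWh, leaving 37.
Order the production lines by output per kWh: Line 10 17 > Line 4 11 > Line 9 6 > Line 19 5 > Line 14 2.
Give Line 10 6 more to hit its cap of 6 → 31 left.
Give Line 4 17 more to hit its cap of 18 → 14 left.
Line 9 takes 5 more to reach its cap of 6 → 9 left.
Give Line 19 4 more to hit its cap of 6 → 5 left.
Line 14 has room for 8 more but only 5 remain, so it gets 5.
Total = 17×6 + 2×5 + 11×18 + 5×6 + 6×6 = 376.

376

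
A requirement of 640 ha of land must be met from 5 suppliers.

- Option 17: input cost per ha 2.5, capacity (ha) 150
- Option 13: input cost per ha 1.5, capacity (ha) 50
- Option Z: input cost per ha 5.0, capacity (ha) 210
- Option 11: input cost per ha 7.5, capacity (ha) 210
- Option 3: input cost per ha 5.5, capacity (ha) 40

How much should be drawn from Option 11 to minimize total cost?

190

Use suppliers in increasing cost order.
Option 13 (1.5): use full 50 → 590 ha to go.
Take 150 from Option 17 at 2.5 → need 440 more.
Option Z (5.0): use full 210 → 230 ha to go.
Take 40 from Option 3 at 5.5 → need 190 more.
Option 11 (7.5): take the remaining 190 → done.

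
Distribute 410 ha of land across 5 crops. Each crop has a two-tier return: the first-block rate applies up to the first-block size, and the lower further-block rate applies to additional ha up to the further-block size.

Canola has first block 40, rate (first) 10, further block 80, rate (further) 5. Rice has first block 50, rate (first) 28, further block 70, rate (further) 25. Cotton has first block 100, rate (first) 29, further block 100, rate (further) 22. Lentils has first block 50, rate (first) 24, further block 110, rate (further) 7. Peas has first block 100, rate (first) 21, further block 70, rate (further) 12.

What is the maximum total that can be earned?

10290

Rank every tier by rate: Cotton/T1 29 > Rice/T1 28 > Rice/T2 25 > Lentils/T1 24 > Cotton/T2 22 > Peas/T1 21 > Peas/T2 12 > Canola/T1 10 > Lentils/T2 7 > Canola/T2 5.
Fill Cotton T1 block (100 at 29) ; 310 left.
Rice T1 at 28: fill all 50 ; 260 left.
Rice T2 at 25: fill all 70 ; 190 left.
Fill Lentils T1 block (50 at 24) ; 140 left.
Fill Cotton T2 block (100 at 22) ; 40 left.
Peas T1 at 21: only 40 left, fill 40.
Total = 29×100 + 28×50 + 25×70 + 24×50 + 22×100 + 21×40 = 10290.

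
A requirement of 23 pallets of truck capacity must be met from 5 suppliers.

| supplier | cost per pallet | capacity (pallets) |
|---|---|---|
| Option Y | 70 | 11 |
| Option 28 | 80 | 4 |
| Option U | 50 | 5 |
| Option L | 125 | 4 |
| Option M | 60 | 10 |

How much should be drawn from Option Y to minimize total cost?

8

Cheapest first:
Option U (50): use full 5 → 18 pallets to go.
Option M at 60: take all 10 pallets → 8 still needed.
Take 8 from Option Y at 70 to finish.
Option 28, Option L: unused.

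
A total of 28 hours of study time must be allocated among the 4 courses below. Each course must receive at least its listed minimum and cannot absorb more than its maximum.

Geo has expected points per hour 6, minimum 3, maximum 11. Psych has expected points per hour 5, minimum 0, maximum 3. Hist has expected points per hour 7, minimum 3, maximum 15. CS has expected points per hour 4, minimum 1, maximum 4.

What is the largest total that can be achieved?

180

Meeting every minimum uses 3+0+3+1 = 7 hours, leaving 21.
Highest expected points per hour first: Hist 7 > Geo 6 > Psych 5 > CS 4.
Hist takes 12 more to reach its cap of 15 → 9 left.
Geo takes 8 more to reach its cap of 11 → 1 left.
Psych has room for 3 more but only 1 remain, so it gets 1.
Total = 6×11 + 5×1 + 7×15 + 4×1 = 180.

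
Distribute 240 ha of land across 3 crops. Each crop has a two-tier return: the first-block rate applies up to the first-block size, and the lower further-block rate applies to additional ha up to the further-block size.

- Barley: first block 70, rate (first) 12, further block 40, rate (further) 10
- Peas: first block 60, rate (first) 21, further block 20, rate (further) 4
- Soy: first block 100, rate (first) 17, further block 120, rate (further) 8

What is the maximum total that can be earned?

Rank every tier by rate: Peas/T1 21 > Soy/T1 17 > Barley/T1 12 > Barley/T2 10 > Soy/T2 8 > Peas/T2 4.
Fill Peas T1 block (60 at 21) ; 180 left.
Fill Soy T1 block (100 at 17) ; 80 left.
Barley T1 at 12: fill all 70 ; 10 left.
Barley/T2: +10 of 40 at 10; pool empty.
Total = 21×60 + 17×100 + 12×70 + 10×10 = 3900.

3900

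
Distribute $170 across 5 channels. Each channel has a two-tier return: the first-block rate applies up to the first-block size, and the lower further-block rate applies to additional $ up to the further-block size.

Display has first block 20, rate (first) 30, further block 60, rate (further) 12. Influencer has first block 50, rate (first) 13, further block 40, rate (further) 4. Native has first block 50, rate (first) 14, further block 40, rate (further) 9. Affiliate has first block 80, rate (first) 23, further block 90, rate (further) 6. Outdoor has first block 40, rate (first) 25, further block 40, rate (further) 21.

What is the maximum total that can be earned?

Treat each block as its own option and order by rate: Display/first 30 > Outdoor/first 25 > Affiliate/first 23 > Outdoor/second 21 > Native/first 14 > Influencer/first 13 > Display/second 12 > Native/second 9 > Affiliate/second 6 > Influencer/second 4.
Fill Display first block (20 at 30) ; 150 left.
Fill Outdoor first block (40 at 25) ; 110 left.
Affiliate first at 23: fill all 80 ; 30 left.
30 remain; put them into Outdoor second at 21.
Total = 30×20 + 25×40 + 23×80 + 21×30 = 4070.

4070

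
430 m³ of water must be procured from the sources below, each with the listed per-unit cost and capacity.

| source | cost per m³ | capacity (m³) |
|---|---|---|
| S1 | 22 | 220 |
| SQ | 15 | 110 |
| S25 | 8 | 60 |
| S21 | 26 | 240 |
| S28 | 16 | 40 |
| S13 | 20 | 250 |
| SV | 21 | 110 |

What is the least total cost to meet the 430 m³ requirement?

Use sources in increasing cost order.
S25 at 8: take all 60 m³ → 370 still needed.
Take 110 from SQ at 15 → need 260 more.
Take 40 from S28 at 16 → need 220 more.
S13 at 20: take 220 of its 250 → requirement met.
SV, S1, S21: unused.
Cost = 60×8 + 110×15 + 40×16 + 220×20 = 7170.

7170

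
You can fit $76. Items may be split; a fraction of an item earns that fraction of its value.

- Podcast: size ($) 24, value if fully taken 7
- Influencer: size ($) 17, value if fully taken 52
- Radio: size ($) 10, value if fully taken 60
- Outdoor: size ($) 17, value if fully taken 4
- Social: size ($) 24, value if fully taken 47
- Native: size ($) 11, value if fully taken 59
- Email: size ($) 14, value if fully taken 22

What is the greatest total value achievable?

Sort by value density: Radio 60/10≈6, Native 59/11≈5.36, Influencer 52/17≈3.06, Social 47/24≈1.96, Email 22/14≈1.57, Podcast 7/24≈0.292, Outdoor 4/17≈0.235.
All 10 $ of Radio fit (value 60) ; 66 remain.
Take all of Native (11 $, value 59) ; 55 $ left.
All 17 $ of Influencer fit (value 52) ; 38 remain.
Social: take in full, 24 $ for value 47 ; 14 left.
Email: take in full, 14 $ for value 22 ; 0 left.
Total value = 240.

240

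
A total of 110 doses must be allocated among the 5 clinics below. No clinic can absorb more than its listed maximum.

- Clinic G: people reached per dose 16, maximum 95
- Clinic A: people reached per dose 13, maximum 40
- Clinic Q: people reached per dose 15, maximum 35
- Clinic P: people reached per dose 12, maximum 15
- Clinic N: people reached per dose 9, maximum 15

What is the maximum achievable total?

Rank by people reached per dose: Clinic G 16 > Clinic Q 15 > Clinic A 13 > Clinic P 12 > Clinic N 9.
Clinic G: +95 to 95 (cap) → 15 left.
Only 15 left; Clinic Q takes them to reach 15.
Total = 16×95 + 15×15 = 1745.

1745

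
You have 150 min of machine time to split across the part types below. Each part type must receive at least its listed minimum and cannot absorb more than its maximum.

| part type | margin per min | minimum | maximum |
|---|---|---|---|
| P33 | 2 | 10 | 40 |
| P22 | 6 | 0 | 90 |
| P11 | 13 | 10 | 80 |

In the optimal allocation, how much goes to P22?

Meeting every minimum uses 10+0+10 = 20 min, leaving 130.
Order the part types by margin per min: P11 13 > P22 6 > P33 2.
Give P11 70 more to hit its cap of 80 — 60 left.
P22: +60 (room for 90) → 60. Pool exhausted.

60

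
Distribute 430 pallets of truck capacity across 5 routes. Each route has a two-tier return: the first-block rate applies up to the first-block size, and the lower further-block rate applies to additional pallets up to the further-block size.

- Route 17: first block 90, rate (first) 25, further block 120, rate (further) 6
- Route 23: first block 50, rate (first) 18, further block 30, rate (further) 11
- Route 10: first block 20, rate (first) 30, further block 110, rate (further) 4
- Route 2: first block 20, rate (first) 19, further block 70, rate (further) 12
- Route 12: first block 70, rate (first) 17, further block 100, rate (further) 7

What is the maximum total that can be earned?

7050

Order all 10 blocks by rate: Route 10/tier1 30 > Route 17/tier1 25 > Route 2/tier1 19 > Route 23/tier1 18 > Route 12/tier1 17 > Route 2/tier2 12 > Route 23/tier2 11 > Route 12/tier2 7 > Route 17/tier2 6 > Route 10/tier2 4.
Route 10/tier1 (30): +20 — 410 left.
Route 17/tier1 (25): +90 — 320 left.
Route 2 tier1 at 19: fill all 20 — 300 left.
Route 23/tier1 (18): +50 — 250 left.
Fill Route 12 tier1 block (70 at 17) — 180 left.
Route 2 tier2 at 12: fill all 70 — 110 left.
Route 23 tier2 at 11: fill all 30 — 80 left.
Route 12 tier2 at 7: only 80 left, fill 80.
Total = 30×20 + 25×90 + 19×20 + 18×50 + 17×70 + 12×70 + 11×30 + 7×80 = 7050.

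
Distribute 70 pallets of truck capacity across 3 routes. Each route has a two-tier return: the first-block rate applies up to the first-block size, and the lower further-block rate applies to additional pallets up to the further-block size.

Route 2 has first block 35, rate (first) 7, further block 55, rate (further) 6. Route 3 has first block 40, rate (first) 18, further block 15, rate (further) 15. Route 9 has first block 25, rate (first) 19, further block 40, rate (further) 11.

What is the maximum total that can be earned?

Rank every tier by rate: Route 9/first 19 > Route 3/first 18 > Route 3/second 15 > Route 9/second 11 > Route 2/first 7 > Route 2/second 6.
Route 9 first at 19: fill all 25 — 45 left.
Fill Route 3 first block (40 at 18) — 5 left.
5 remain; put them into Route 3 second at 15.
Total = 19×25 + 18×40 + 15×5 = 1270.

1270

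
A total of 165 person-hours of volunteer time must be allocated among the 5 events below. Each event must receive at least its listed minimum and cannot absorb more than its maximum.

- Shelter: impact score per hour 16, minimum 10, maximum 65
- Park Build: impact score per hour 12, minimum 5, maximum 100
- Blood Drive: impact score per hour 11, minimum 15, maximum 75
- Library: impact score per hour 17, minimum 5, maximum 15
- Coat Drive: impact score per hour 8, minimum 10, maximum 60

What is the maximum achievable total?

Meeting every minimum uses 10+5+15+5+10 = 45 person-hours, leaving 120.
Order the events by impact score per hour: Library 17 > Shelter 16 > Park Build 12 > Blood Drive 11 > Coat Drive 8.
Library: +10 to 15 (cap) — 110 left.
Shelter: +55 to 65 (cap) — 55 left.
Only 55 left; Park Build takes them to reach 60.
Total = 16×65 + 12×60 + 11×15 + 17×15 + 8×10 = 2260.

2260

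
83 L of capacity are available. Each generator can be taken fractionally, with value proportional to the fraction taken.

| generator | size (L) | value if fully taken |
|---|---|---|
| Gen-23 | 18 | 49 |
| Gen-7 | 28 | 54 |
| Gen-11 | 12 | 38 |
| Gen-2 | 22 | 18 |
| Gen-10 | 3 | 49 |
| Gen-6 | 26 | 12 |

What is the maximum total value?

Sort by value density: Gen-10 49/3≈16.3, Gen-11 38/12≈3.17, Gen-23 49/18≈2.72, Gen-7 54/28≈1.93, Gen-2 18/22≈0.818, Gen-6 12/26≈0.462.
Take all of Gen-10 (3 L, value 49) — 80 L left.
All 12 L of Gen-11 fit (value 38) — 68 remain.
Take all of Gen-23 (18 L, value 49) — 50 L left.
Gen-7: take in full, 28 L for value 54 — 22 left.
All 22 L of Gen-2 fit (value 18) — 0 remain.
Total value = 208.

208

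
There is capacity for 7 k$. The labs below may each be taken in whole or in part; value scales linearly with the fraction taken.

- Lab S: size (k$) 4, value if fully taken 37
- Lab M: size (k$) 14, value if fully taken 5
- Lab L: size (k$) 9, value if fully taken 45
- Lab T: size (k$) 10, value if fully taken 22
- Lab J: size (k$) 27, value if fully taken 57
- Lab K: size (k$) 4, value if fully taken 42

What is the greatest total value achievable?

69.75

Rank by value-to-size ratio: Lab K 42/4≈10.5, Lab S 37/4≈9.25, Lab L 45/9≈5, Lab T 22/10≈2.2, Lab J 57/27≈2.11, Lab M 5/14≈0.357.
Lab K: take in full, 4 k$ for value 42 ; 3 left.
3 k$ left: a 3/4 share of Lab S gives 37×3/4 = 27.75.
Total value = 69.75.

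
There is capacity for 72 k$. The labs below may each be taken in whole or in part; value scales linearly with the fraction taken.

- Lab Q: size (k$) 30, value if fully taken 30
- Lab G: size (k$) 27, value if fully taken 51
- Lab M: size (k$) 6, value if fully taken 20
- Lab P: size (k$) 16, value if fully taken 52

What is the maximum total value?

146

Rank by value-to-size ratio: Lab M 20/6≈3.33, Lab P 52/16≈3.25, Lab G 51/27≈1.89, Lab Q 30/30≈1.
Take all of Lab M (6 k$, value 20) → 66 k$ left.
Take all of Lab P (16 k$, value 52) → 50 k$ left.
All 27 k$ of Lab G fit (value 51) → 23 remain.
23 k$ left: a 23/30 share of Lab Q gives 30×23/30 = 23.
Total value = 146.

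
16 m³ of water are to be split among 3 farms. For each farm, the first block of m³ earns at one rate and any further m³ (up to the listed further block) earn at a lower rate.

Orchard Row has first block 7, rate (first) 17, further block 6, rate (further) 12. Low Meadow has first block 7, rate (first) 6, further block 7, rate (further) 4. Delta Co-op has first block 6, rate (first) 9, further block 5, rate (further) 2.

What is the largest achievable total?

218

Rank every tier by rate: Orchard Row/T1 17 > Orchard Row/T2 12 > Delta Co-op/T1 9 > Low Meadow/T1 6 > Low Meadow/T2 4 > Delta Co-op/T2 2.
Orchard Row T1 at 17: fill all 7 ; 9 left.
Orchard Row T2 at 12: fill all 6 ; 3 left.
Delta Co-op/T1: +3 of 6 at 9; pool empty.
Total = 17×7 + 12×6 + 9×3 = 218.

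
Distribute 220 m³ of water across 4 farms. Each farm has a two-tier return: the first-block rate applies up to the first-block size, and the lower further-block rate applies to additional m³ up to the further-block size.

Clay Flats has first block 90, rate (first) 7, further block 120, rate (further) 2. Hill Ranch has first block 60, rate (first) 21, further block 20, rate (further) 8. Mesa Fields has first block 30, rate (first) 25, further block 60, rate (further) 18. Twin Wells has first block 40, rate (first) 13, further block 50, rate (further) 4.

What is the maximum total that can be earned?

3840

Rank every tier by rate: Mesa Fields/tier1 25 > Hill Ranch/tier1 21 > Mesa Fields/tier2 18 > Twin Wells/tier1 13 > Hill Ranch/tier2 8 > Clay Flats/tier1 7 > Twin Wells/tier2 4 > Clay Flats/tier2 2.
Mesa Fields tier1 at 25: fill all 30 → 190 left.
Hill Ranch tier1 at 21: fill all 60 → 130 left.
Mesa Fields tier2 at 18: fill all 60 → 70 left.
Fill Twin Wells tier1 block (40 at 13) → 30 left.
Hill Ranch/tier2 (8): +20 → 10 left.
10 remain; put them into Clay Flats tier1 at 7.
Total = 25×30 + 21×60 + 18×60 + 13×40 + 8×20 + 7×10 = 3840.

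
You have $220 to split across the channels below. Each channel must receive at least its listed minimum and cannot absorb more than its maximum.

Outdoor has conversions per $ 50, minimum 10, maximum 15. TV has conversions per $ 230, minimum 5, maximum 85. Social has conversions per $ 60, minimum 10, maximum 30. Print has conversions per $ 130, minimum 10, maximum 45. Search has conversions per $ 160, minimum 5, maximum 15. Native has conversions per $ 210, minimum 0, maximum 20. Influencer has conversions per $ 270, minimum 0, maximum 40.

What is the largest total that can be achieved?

Meeting every minimum uses 10+5+10+10+5+0+0 = 40 $, leaving 180.
Highest conversions per $ first: Influencer 270 > TV 230 > Native 210 > Search 160 > Print 130 > Social 60 > Outdoor 50.
Influencer: +40 to 40 (cap) → 140 left.
TV: +80 to 85 (cap) → 60 left.
Native: +20 to 20 (cap) → 40 left.
Search takes 10 more to reach its cap of 15 → 30 left.
Print has room for 35 more but only 30 remain, so it gets 40.
Total = 50×10 + 230×85 + 60×10 + 130×40 + 160×15 + 210×20 + 270×40 = 43250.

43250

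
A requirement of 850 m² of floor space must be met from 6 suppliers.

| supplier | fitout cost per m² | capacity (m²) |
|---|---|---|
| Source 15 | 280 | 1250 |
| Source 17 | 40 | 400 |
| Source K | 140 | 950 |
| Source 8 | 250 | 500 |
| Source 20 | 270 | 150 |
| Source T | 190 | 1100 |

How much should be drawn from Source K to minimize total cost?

Use suppliers in increasing cost order.
Take 400 from Source 17 at 40 → need 450 more.
Source K at 140: take 450 of its 950 → requirement met.
Source T, Source 8, Source 20, Source 15: unused.

450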